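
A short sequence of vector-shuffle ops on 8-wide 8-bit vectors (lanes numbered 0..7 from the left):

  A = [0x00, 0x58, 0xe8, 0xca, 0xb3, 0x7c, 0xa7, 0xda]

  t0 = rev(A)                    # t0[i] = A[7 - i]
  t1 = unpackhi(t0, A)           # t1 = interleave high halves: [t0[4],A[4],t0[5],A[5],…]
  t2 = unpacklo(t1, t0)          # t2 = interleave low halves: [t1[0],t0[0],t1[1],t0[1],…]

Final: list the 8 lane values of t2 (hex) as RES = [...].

t0 = [0xda, 0xa7, 0x7c, 0xb3, 0xca, 0xe8, 0x58, 0x00]
t1 = [0xca, 0xb3, 0xe8, 0x7c, 0x58, 0xa7, 0x00, 0xda]
t2 = [0xca, 0xda, 0xb3, 0xa7, 0xe8, 0x7c, 0x7c, 0xb3]

RES = [0xca, 0xda, 0xb3, 0xa7, 0xe8, 0x7c, 0x7c, 0xb3]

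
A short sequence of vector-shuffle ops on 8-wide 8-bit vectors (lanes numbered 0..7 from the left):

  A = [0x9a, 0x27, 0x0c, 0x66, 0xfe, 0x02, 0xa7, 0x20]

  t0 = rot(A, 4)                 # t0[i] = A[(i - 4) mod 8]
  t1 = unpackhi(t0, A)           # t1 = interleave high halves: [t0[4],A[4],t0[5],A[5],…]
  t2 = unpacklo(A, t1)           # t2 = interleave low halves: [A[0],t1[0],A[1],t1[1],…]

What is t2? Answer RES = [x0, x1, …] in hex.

t0 = [0xfe, 0x02, 0xa7, 0x20, 0x9a, 0x27, 0x0c, 0x66]
t1 = [0x9a, 0xfe, 0x27, 0x02, 0x0c, 0xa7, 0x66, 0x20]
t2 = [0x9a, 0x9a, 0x27, 0xfe, 0x0c, 0x27, 0x66, 0x02]

RES = [0x9a, 0x9a, 0x27, 0xfe, 0x0c, 0x27, 0x66, 0x02]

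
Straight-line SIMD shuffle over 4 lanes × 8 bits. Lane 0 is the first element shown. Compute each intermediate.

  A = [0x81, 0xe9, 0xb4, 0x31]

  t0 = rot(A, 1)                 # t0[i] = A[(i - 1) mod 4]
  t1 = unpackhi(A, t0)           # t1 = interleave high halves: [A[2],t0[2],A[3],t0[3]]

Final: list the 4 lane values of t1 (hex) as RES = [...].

  t0: 31 81 e9 b4
  t1: b4 e9 31 b4

RES = [ 0xb4  0xe9  0x31  0xb4 ]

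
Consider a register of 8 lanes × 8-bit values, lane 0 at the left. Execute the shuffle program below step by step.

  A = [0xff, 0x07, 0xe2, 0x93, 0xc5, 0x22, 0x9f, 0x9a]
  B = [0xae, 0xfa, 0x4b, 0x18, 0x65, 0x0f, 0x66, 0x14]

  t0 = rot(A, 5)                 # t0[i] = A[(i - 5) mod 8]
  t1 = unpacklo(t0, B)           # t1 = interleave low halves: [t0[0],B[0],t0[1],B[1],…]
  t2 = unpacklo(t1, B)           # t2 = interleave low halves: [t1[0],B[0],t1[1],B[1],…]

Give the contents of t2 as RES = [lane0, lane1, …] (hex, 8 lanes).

RES = [ 0x93  0xae  0xae  0xfa  0xc5  0x4b  0xfa  0x18 ]

  t0: 93 c5 22 9f 9a ff 07 e2
  t1: 93 ae c5 fa 22 4b 9f 18
  t2: 93 ae ae fa c5 4b fa 18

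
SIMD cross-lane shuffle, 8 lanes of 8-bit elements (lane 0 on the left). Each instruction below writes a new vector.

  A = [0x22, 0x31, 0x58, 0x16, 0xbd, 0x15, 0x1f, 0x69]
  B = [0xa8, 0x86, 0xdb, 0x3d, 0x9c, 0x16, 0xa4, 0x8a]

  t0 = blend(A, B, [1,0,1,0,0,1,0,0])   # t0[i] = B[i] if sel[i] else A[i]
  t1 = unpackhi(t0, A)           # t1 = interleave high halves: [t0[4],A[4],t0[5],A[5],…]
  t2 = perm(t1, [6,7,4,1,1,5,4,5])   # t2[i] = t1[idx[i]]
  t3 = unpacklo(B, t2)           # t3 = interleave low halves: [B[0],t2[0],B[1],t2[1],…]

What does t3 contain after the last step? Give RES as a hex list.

  t0: a8 31 db 16 bd 16 1f 69
  t1: bd bd 16 15 1f 1f 69 69
  t2: 69 69 1f bd bd 1f 1f 1f
  t3: a8 69 86 69 db 1f 3d bd

RES = [0xa8, 0x69, 0x86, 0x69, 0xdb, 0x1f, 0x3d, 0xbd]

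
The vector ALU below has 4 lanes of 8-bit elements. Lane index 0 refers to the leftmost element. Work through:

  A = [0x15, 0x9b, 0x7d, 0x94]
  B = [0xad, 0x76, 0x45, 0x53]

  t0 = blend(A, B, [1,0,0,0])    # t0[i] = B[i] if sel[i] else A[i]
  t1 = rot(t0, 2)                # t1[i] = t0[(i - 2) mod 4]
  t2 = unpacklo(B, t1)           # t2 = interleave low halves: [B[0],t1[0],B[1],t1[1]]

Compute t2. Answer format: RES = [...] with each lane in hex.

RES = [0xad, 0x7d, 0x76, 0x94]

  t0: ad 9b 7d 94
  t1: 7d 94 ad 9b
  t2: ad 7d 76 94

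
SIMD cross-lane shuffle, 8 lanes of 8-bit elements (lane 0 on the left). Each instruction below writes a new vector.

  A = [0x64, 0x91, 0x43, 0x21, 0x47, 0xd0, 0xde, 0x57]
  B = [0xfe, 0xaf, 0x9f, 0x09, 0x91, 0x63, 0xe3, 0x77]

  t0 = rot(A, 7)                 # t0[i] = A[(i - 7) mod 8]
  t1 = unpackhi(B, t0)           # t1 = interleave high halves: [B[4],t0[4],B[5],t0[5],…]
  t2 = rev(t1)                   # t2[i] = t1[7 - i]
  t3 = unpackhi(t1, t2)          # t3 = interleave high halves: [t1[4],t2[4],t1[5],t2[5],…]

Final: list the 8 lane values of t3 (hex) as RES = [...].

t0 = [0x91, 0x43, 0x21, 0x47, 0xd0, 0xde, 0x57, 0x64]
t1 = [0x91, 0xd0, 0x63, 0xde, 0xe3, 0x57, 0x77, 0x64]
t2 = [0x64, 0x77, 0x57, 0xe3, 0xde, 0x63, 0xd0, 0x91]
t3 = [0xe3, 0xde, 0x57, 0x63, 0x77, 0xd0, 0x64, 0x91]

RES = [ 0xe3  0xde  0x57  0x63  0x77  0xd0  0x64  0x91 ]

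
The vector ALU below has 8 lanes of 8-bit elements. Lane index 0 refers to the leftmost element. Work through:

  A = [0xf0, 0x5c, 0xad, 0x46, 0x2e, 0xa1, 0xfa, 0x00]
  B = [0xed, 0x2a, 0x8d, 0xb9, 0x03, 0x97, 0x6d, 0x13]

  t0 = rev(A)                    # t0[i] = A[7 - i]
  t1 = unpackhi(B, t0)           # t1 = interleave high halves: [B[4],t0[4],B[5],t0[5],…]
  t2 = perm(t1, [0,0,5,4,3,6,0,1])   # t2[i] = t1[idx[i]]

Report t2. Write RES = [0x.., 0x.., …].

RES = [ 0x03  0x03  0x5c  0x6d  0xad  0x13  0x03  0x46 ]

t0 = [0x00, 0xfa, 0xa1, 0x2e, 0x46, 0xad, 0x5c, 0xf0]
t1 = [0x03, 0x46, 0x97, 0xad, 0x6d, 0x5c, 0x13, 0xf0]
t2 = [0x03, 0x03, 0x5c, 0x6d, 0xad, 0x13, 0x03, 0x46]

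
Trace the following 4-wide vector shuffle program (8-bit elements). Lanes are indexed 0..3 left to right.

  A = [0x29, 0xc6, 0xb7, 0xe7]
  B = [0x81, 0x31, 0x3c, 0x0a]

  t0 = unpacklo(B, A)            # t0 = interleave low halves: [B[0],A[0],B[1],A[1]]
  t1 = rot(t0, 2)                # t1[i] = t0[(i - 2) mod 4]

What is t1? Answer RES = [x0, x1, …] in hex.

t0 = [0x81, 0x29, 0x31, 0xc6]
t1 = [0x31, 0xc6, 0x81, 0x29]

RES = [ 0x31  0xc6  0x81  0x29 ]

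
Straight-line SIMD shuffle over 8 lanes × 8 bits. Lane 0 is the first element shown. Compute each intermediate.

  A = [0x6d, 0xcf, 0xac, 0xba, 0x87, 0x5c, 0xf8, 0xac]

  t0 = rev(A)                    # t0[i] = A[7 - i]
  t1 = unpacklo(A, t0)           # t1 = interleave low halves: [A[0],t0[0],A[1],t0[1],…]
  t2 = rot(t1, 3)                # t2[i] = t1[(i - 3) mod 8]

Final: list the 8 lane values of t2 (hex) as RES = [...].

RES = [ 0x5c  0xba  0x87  0x6d  0xac  0xcf  0xf8  0xac ]

→ t0 |ac|f8|5c|87|ba|ac|cf|6d|
→ t1 |6d|ac|cf|f8|ac|5c|ba|87|
→ t2 |5c|ba|87|6d|ac|cf|f8|ac|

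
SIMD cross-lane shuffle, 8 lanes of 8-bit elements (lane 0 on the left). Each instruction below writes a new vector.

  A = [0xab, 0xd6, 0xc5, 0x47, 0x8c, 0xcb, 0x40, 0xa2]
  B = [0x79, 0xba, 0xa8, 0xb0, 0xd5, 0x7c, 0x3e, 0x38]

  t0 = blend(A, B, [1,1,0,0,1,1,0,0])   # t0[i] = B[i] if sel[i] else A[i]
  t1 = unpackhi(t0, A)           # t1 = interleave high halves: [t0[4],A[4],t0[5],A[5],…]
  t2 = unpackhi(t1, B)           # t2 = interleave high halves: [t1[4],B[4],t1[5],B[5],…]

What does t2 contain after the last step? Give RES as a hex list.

  t0: 79 ba c5 47 d5 7c 40 a2
  t1: d5 8c 7c cb 40 40 a2 a2
  t2: 40 d5 40 7c a2 3e a2 38

RES = [0x40, 0xd5, 0x40, 0x7c, 0xa2, 0x3e, 0xa2, 0x38]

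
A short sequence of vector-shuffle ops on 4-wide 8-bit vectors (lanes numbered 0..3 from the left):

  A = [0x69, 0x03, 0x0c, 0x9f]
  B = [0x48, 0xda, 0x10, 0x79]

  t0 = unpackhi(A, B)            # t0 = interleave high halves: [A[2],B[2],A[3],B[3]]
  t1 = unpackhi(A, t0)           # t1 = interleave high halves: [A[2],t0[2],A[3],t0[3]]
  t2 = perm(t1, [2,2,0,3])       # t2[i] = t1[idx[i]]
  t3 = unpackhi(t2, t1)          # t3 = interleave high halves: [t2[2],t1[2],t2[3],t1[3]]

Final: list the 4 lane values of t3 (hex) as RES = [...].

RES = [0x0c, 0x9f, 0x79, 0x79]

t0 = [0x0c, 0x10, 0x9f, 0x79]
t1 = [0x0c, 0x9f, 0x9f, 0x79]
t2 = [0x9f, 0x9f, 0x0c, 0x79]
t3 = [0x0c, 0x9f, 0x79, 0x79]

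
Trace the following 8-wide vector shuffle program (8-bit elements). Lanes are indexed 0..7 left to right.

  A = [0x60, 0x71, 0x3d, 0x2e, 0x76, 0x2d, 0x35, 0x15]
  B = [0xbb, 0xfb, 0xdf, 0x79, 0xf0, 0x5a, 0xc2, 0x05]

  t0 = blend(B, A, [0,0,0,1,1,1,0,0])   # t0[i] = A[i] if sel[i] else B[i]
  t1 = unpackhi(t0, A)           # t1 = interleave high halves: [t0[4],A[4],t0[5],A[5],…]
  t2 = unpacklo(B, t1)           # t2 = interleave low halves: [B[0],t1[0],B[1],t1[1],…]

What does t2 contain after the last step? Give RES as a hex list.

→ t0 |bb|fb|df|2e|76|2d|c2|05|
→ t1 |76|76|2d|2d|c2|35|05|15|
→ t2 |bb|76|fb|76|df|2d|79|2d|

RES = [ 0xbb  0x76  0xfb  0x76  0xdf  0x2d  0x79  0x2d ]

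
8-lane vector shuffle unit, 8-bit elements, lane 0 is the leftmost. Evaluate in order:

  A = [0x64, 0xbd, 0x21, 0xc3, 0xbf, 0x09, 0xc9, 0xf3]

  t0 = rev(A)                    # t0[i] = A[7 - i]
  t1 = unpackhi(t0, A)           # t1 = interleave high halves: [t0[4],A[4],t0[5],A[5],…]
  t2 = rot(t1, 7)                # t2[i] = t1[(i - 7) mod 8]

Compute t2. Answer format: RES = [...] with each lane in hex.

RES = [0xbf, 0x21, 0x09, 0xbd, 0xc9, 0x64, 0xf3, 0xc3]

→ t0 |f3|c9|09|bf|c3|21|bd|64|
→ t1 |c3|bf|21|09|bd|c9|64|f3|
→ t2 |bf|21|09|bd|c9|64|f3|c3|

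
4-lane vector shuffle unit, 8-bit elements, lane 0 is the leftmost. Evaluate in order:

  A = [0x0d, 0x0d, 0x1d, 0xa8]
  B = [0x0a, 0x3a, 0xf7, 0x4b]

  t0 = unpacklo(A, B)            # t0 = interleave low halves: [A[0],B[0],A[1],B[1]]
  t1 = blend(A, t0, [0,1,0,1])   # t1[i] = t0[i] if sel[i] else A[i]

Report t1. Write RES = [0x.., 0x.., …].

RES = [0x0d, 0x0a, 0x1d, 0x3a]

t0 = [0x0d, 0x0a, 0x0d, 0x3a]
t1 = [0x0d, 0x0a, 0x1d, 0x3a]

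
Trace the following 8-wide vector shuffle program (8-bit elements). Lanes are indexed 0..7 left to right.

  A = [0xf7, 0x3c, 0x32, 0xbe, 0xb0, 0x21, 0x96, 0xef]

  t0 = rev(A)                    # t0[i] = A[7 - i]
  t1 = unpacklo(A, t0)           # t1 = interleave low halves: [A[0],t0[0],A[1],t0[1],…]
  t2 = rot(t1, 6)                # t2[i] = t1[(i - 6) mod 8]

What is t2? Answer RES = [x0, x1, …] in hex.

RES = [0x3c, 0x96, 0x32, 0x21, 0xbe, 0xb0, 0xf7, 0xef]

  t0: ef 96 21 b0 be 32 3c f7
  t1: f7 ef 3c 96 32 21 be b0
  t2: 3c 96 32 21 be b0 f7 ef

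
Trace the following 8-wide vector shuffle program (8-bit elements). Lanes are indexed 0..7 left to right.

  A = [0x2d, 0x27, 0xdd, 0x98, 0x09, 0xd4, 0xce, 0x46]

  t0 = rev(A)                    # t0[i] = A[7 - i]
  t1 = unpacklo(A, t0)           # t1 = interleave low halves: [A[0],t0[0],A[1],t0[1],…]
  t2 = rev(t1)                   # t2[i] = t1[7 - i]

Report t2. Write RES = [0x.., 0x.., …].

→ t0 |46|ce|d4|09|98|dd|27|2d|
→ t1 |2d|46|27|ce|dd|d4|98|09|
→ t2 |09|98|d4|dd|ce|27|46|2d|

RES = [0x09, 0x98, 0xd4, 0xdd, 0xce, 0x27, 0x46, 0x2d]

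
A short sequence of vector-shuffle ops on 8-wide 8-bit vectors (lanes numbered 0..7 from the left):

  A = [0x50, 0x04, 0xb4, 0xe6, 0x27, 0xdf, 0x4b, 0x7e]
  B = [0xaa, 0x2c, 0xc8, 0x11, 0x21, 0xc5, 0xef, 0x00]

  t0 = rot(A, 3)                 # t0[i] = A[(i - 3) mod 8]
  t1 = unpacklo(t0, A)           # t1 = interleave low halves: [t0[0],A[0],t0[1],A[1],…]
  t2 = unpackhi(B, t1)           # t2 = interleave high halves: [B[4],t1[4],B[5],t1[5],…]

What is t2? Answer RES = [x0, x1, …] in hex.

RES = [0x21, 0x7e, 0xc5, 0xb4, 0xef, 0x50, 0x00, 0xe6]

t0 = [0xdf, 0x4b, 0x7e, 0x50, 0x04, 0xb4, 0xe6, 0x27]
t1 = [0xdf, 0x50, 0x4b, 0x04, 0x7e, 0xb4, 0x50, 0xe6]
t2 = [0x21, 0x7e, 0xc5, 0xb4, 0xef, 0x50, 0x00, 0xe6]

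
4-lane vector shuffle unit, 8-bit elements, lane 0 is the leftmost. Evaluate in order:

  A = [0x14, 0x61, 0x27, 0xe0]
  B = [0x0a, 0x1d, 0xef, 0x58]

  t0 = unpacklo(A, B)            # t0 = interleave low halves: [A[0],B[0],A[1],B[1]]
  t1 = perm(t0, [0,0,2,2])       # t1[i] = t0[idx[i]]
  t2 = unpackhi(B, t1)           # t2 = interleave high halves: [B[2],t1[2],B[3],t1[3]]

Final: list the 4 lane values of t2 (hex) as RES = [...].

RES = [0xef, 0x61, 0x58, 0x61]

t0 = [0x14, 0x0a, 0x61, 0x1d]
t1 = [0x14, 0x14, 0x61, 0x61]
t2 = [0xef, 0x61, 0x58, 0x61]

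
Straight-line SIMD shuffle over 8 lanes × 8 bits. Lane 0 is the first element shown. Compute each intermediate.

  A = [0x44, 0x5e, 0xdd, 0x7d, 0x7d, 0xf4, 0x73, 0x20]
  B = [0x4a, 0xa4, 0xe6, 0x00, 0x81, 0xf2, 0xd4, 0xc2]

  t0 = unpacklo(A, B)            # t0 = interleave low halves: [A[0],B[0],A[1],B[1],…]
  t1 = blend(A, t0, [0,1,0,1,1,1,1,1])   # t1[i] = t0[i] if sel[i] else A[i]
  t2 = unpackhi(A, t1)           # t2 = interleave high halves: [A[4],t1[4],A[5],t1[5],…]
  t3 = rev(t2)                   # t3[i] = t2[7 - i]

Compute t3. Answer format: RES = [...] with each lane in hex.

  t0: 44 4a 5e a4 dd e6 7d 00
  t1: 44 4a dd a4 dd e6 7d 00
  t2: 7d dd f4 e6 73 7d 20 00
  t3: 00 20 7d 73 e6 f4 dd 7d

RES = [ 0x00  0x20  0x7d  0x73  0xe6  0xf4  0xdd  0x7d ]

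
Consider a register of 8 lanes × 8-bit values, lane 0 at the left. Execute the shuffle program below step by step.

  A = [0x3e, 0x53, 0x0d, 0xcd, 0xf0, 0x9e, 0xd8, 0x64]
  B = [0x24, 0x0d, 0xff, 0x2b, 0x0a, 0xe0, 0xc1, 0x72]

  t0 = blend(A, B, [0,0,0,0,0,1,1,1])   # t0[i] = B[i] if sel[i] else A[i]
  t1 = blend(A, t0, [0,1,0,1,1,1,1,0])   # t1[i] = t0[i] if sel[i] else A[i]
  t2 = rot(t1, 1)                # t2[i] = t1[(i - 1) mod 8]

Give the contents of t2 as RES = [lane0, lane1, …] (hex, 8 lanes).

RES = [0x64, 0x3e, 0x53, 0x0d, 0xcd, 0xf0, 0xe0, 0xc1]

t0 = [0x3e, 0x53, 0x0d, 0xcd, 0xf0, 0xe0, 0xc1, 0x72]
t1 = [0x3e, 0x53, 0x0d, 0xcd, 0xf0, 0xe0, 0xc1, 0x64]
t2 = [0x64, 0x3e, 0x53, 0x0d, 0xcd, 0xf0, 0xe0, 0xc1]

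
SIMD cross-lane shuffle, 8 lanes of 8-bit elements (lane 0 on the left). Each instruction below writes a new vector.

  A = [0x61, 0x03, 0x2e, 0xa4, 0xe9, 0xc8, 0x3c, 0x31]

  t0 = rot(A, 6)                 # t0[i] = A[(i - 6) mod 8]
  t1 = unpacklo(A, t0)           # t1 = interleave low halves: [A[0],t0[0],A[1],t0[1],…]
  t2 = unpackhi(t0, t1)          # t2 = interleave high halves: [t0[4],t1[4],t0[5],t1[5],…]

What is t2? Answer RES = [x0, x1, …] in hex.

RES = [0x3c, 0x2e, 0x31, 0xe9, 0x61, 0xa4, 0x03, 0xc8]

t0 = [0x2e, 0xa4, 0xe9, 0xc8, 0x3c, 0x31, 0x61, 0x03]
t1 = [0x61, 0x2e, 0x03, 0xa4, 0x2e, 0xe9, 0xa4, 0xc8]
t2 = [0x3c, 0x2e, 0x31, 0xe9, 0x61, 0xa4, 0x03, 0xc8]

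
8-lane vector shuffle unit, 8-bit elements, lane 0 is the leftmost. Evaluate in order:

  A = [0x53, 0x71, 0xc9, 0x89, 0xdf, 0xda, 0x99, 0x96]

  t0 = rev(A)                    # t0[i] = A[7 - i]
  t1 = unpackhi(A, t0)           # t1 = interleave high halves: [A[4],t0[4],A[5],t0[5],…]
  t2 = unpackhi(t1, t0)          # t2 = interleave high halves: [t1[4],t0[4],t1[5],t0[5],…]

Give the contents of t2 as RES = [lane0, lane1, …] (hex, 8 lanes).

→ t0 |96|99|da|df|89|c9|71|53|
→ t1 |df|89|da|c9|99|71|96|53|
→ t2 |99|89|71|c9|96|71|53|53|

RES = [ 0x99  0x89  0x71  0xc9  0x96  0x71  0x53  0x53 ]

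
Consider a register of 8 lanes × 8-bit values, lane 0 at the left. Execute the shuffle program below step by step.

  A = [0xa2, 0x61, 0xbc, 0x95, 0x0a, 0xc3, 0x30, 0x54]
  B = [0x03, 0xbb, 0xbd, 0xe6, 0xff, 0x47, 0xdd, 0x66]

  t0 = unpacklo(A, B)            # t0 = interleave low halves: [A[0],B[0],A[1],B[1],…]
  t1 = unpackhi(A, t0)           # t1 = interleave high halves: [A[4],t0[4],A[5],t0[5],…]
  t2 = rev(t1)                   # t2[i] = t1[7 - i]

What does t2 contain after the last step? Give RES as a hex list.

RES = [ 0xe6  0x54  0x95  0x30  0xbd  0xc3  0xbc  0x0a ]

  t0: a2 03 61 bb bc bd 95 e6
  t1: 0a bc c3 bd 30 95 54 e6
  t2: e6 54 95 30 bd c3 bc 0a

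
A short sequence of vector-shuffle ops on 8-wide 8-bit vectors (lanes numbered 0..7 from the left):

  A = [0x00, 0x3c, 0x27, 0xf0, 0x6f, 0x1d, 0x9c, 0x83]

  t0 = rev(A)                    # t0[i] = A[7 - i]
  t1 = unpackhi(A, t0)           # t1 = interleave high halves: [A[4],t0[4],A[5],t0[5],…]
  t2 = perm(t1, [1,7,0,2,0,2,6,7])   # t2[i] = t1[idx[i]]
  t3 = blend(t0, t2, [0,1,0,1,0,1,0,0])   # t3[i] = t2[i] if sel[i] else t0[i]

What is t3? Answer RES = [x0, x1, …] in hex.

→ t0 |83|9c|1d|6f|f0|27|3c|00|
→ t1 |6f|f0|1d|27|9c|3c|83|00|
→ t2 |f0|00|6f|1d|6f|1d|83|00|
→ t3 |83|00|1d|1d|f0|1d|3c|00|

RES = [0x83, 0x00, 0x1d, 0x1d, 0xf0, 0x1d, 0x3c, 0x00]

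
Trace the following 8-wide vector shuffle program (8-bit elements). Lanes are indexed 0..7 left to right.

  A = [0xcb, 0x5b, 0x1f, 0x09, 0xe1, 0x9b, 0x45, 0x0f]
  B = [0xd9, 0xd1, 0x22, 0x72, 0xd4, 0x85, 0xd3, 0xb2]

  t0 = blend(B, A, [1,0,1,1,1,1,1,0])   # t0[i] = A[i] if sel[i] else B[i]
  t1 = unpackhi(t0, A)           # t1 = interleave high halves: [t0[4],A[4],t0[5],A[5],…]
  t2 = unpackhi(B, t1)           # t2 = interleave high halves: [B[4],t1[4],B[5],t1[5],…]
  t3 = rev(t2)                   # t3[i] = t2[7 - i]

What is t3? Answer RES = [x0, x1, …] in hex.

RES = [0x0f, 0xb2, 0xb2, 0xd3, 0x45, 0x85, 0x45, 0xd4]

→ t0 |cb|d1|1f|09|e1|9b|45|b2|
→ t1 |e1|e1|9b|9b|45|45|b2|0f|
→ t2 |d4|45|85|45|d3|b2|b2|0f|
→ t3 |0f|b2|b2|d3|45|85|45|d4|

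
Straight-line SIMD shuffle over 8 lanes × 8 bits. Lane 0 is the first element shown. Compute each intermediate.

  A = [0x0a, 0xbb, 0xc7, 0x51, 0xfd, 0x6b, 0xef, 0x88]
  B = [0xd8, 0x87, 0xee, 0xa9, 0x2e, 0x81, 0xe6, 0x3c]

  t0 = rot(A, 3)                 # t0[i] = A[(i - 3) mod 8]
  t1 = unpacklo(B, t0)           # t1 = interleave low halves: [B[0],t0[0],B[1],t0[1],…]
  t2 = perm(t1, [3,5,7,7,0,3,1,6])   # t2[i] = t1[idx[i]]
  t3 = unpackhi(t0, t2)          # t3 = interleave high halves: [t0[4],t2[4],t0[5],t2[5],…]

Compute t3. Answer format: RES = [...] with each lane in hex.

t0 = [0x6b, 0xef, 0x88, 0x0a, 0xbb, 0xc7, 0x51, 0xfd]
t1 = [0xd8, 0x6b, 0x87, 0xef, 0xee, 0x88, 0xa9, 0x0a]
t2 = [0xef, 0x88, 0x0a, 0x0a, 0xd8, 0xef, 0x6b, 0xa9]
t3 = [0xbb, 0xd8, 0xc7, 0xef, 0x51, 0x6b, 0xfd, 0xa9]

RES = [ 0xbb  0xd8  0xc7  0xef  0x51  0x6b  0xfd  0xa9 ]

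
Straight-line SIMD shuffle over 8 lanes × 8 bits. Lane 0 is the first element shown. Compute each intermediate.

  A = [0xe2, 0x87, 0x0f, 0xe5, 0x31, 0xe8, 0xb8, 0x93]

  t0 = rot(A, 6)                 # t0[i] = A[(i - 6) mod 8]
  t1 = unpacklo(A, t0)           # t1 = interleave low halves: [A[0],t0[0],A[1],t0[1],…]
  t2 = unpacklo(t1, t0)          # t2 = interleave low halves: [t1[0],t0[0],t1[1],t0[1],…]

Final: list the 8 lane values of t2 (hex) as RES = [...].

→ t0 |0f|e5|31|e8|b8|93|e2|87|
→ t1 |e2|0f|87|e5|0f|31|e5|e8|
→ t2 |e2|0f|0f|e5|87|31|e5|e8|

RES = [ 0xe2  0x0f  0x0f  0xe5  0x87  0x31  0xe5  0xe8 ]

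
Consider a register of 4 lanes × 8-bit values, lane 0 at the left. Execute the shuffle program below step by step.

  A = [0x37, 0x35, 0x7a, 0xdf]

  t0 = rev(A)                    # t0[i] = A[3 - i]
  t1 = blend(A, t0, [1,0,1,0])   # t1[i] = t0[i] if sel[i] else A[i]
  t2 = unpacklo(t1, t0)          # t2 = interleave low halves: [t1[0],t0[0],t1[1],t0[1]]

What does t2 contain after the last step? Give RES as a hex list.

RES = [0xdf, 0xdf, 0x35, 0x7a]

→ t0 |df|7a|35|37|
→ t1 |df|35|35|df|
→ t2 |df|df|35|7a|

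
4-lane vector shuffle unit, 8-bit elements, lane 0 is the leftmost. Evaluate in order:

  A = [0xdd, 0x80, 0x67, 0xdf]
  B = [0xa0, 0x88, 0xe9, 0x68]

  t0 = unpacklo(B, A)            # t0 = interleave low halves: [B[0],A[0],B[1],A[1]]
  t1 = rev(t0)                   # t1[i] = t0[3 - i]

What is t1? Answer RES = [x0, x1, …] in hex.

t0 = [0xa0, 0xdd, 0x88, 0x80]
t1 = [0x80, 0x88, 0xdd, 0xa0]

RES = [0x80, 0x88, 0xdd, 0xa0]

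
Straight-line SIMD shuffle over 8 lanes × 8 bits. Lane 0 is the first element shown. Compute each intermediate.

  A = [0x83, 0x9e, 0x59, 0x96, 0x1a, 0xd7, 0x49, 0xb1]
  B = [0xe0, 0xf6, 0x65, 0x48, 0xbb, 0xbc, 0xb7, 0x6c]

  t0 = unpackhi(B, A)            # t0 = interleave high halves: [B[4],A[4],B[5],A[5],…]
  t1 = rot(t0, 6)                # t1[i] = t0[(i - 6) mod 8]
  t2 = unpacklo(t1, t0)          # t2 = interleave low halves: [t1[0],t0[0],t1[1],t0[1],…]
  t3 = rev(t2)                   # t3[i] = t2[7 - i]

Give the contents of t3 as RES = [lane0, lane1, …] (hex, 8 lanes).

RES = [0xd7, 0x49, 0xbc, 0xb7, 0x1a, 0xd7, 0xbb, 0xbc]

t0 = [0xbb, 0x1a, 0xbc, 0xd7, 0xb7, 0x49, 0x6c, 0xb1]
t1 = [0xbc, 0xd7, 0xb7, 0x49, 0x6c, 0xb1, 0xbb, 0x1a]
t2 = [0xbc, 0xbb, 0xd7, 0x1a, 0xb7, 0xbc, 0x49, 0xd7]
t3 = [0xd7, 0x49, 0xbc, 0xb7, 0x1a, 0xd7, 0xbb, 0xbc]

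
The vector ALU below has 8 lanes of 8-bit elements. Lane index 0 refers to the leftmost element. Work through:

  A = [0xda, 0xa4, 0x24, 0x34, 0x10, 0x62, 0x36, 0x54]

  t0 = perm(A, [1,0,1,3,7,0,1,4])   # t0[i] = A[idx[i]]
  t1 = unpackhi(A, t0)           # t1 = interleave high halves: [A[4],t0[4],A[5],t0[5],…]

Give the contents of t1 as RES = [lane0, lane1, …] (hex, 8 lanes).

RES = [ 0x10  0x54  0x62  0xda  0x36  0xa4  0x54  0x10 ]

→ t0 |a4|da|a4|34|54|da|a4|10|
→ t1 |10|54|62|da|36|a4|54|10|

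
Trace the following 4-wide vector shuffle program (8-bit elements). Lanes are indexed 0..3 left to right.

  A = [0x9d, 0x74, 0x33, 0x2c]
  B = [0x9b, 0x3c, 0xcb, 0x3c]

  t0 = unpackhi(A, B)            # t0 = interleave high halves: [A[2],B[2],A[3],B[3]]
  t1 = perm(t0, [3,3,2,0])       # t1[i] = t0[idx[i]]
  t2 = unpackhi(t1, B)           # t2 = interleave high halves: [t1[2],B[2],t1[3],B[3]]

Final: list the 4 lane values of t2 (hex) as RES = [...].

RES = [0x2c, 0xcb, 0x33, 0x3c]

  t0: 33 cb 2c 3c
  t1: 3c 3c 2c 33
  t2: 2c cb 33 3c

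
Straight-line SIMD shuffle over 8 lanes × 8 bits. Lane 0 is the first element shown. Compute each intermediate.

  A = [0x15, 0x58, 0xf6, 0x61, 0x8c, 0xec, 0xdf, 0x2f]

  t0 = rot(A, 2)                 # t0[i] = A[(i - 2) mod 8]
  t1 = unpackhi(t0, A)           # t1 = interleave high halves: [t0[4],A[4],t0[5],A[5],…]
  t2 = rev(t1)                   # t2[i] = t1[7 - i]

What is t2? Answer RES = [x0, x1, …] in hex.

RES = [ 0x2f  0xec  0xdf  0x8c  0xec  0x61  0x8c  0xf6 ]

  t0: df 2f 15 58 f6 61 8c ec
  t1: f6 8c 61 ec 8c df ec 2f
  t2: 2f ec df 8c ec 61 8c f6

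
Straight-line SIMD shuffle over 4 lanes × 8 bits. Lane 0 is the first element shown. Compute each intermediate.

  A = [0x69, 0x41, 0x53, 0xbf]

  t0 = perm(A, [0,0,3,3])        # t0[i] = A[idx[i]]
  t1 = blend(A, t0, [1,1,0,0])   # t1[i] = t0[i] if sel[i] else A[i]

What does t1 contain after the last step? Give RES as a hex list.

RES = [0x69, 0x69, 0x53, 0xbf]

→ t0 |69|69|bf|bf|
→ t1 |69|69|53|bf|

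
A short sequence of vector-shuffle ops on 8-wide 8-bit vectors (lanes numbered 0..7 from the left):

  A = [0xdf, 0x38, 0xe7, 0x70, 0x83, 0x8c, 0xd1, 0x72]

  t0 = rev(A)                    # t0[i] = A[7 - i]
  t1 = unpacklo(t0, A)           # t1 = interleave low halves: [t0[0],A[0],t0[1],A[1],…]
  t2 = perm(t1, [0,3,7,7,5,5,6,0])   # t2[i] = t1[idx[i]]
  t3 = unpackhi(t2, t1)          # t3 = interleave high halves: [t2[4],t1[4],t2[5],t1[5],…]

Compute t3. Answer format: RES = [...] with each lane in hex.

RES = [ 0xe7  0x8c  0xe7  0xe7  0x83  0x83  0x72  0x70 ]

t0 = [0x72, 0xd1, 0x8c, 0x83, 0x70, 0xe7, 0x38, 0xdf]
t1 = [0x72, 0xdf, 0xd1, 0x38, 0x8c, 0xe7, 0x83, 0x70]
t2 = [0x72, 0x38, 0x70, 0x70, 0xe7, 0xe7, 0x83, 0x72]
t3 = [0xe7, 0x8c, 0xe7, 0xe7, 0x83, 0x83, 0x72, 0x70]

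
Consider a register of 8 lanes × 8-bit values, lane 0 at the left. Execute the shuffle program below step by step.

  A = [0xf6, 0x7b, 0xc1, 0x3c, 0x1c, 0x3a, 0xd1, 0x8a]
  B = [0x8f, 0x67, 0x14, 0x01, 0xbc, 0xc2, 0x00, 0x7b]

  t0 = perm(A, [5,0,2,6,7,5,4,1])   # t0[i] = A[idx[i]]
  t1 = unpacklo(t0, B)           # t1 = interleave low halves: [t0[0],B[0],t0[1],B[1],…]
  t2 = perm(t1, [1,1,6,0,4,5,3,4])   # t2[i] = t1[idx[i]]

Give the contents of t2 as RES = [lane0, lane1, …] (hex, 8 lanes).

RES = [0x8f, 0x8f, 0xd1, 0x3a, 0xc1, 0x14, 0x67, 0xc1]

t0 = [0x3a, 0xf6, 0xc1, 0xd1, 0x8a, 0x3a, 0x1c, 0x7b]
t1 = [0x3a, 0x8f, 0xf6, 0x67, 0xc1, 0x14, 0xd1, 0x01]
t2 = [0x8f, 0x8f, 0xd1, 0x3a, 0xc1, 0x14, 0x67, 0xc1]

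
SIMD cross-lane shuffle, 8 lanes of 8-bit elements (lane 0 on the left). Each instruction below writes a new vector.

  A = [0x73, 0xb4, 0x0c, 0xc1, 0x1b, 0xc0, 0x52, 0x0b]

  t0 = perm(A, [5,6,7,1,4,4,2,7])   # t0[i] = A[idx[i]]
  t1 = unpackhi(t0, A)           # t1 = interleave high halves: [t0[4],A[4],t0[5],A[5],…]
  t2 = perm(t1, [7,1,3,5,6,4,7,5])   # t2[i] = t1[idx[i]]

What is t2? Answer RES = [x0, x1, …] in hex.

  t0: c0 52 0b b4 1b 1b 0c 0b
  t1: 1b 1b 1b c0 0c 52 0b 0b
  t2: 0b 1b c0 52 0b 0c 0b 52

RES = [0x0b, 0x1b, 0xc0, 0x52, 0x0b, 0x0c, 0x0b, 0x52]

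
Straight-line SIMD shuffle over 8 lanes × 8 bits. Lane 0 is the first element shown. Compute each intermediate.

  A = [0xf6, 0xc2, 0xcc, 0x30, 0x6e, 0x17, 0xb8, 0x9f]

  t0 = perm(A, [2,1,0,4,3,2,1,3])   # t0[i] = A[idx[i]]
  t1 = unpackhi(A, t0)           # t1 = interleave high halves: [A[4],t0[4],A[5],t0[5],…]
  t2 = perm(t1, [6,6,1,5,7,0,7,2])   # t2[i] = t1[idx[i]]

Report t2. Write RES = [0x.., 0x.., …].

RES = [0x9f, 0x9f, 0x30, 0xc2, 0x30, 0x6e, 0x30, 0x17]

  t0: cc c2 f6 6e 30 cc c2 30
  t1: 6e 30 17 cc b8 c2 9f 30
  t2: 9f 9f 30 c2 30 6e 30 17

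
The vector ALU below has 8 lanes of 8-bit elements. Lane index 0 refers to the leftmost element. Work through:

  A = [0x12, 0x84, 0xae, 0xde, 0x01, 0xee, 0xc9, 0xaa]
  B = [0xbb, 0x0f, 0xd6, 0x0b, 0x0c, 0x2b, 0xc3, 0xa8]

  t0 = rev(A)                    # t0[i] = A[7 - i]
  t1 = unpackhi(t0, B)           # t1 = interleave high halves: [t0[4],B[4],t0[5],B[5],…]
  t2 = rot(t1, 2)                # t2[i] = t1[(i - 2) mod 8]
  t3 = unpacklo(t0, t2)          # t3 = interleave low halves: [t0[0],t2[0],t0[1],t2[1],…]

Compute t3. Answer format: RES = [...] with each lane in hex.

  t0: aa c9 ee 01 de ae 84 12
  t1: de 0c ae 2b 84 c3 12 a8
  t2: 12 a8 de 0c ae 2b 84 c3
  t3: aa 12 c9 a8 ee de 01 0c

RES = [0xaa, 0x12, 0xc9, 0xa8, 0xee, 0xde, 0x01, 0x0c]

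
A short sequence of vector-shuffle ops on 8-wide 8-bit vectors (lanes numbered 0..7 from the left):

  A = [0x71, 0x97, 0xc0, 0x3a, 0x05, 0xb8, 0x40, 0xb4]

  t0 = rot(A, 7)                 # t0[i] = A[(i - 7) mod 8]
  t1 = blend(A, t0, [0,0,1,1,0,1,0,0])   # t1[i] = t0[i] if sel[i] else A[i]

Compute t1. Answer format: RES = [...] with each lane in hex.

RES = [ 0x71  0x97  0x3a  0x05  0x05  0x40  0x40  0xb4 ]

  t0: 97 c0 3a 05 b8 40 b4 71
  t1: 71 97 3a 05 05 40 40 b4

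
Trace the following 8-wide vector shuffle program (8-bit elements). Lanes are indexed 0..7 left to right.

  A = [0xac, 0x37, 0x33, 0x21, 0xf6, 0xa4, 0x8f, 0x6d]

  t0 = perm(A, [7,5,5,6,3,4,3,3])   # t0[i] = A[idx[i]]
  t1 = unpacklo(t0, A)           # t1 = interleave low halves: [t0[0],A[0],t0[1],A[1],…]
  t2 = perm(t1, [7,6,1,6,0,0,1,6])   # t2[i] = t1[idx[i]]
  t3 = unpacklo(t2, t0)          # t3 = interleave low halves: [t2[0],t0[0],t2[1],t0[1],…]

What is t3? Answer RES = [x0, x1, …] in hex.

RES = [ 0x21  0x6d  0x8f  0xa4  0xac  0xa4  0x8f  0x8f ]

→ t0 |6d|a4|a4|8f|21|f6|21|21|
→ t1 |6d|ac|a4|37|a4|33|8f|21|
→ t2 |21|8f|ac|8f|6d|6d|ac|8f|
→ t3 |21|6d|8f|a4|ac|a4|8f|8f|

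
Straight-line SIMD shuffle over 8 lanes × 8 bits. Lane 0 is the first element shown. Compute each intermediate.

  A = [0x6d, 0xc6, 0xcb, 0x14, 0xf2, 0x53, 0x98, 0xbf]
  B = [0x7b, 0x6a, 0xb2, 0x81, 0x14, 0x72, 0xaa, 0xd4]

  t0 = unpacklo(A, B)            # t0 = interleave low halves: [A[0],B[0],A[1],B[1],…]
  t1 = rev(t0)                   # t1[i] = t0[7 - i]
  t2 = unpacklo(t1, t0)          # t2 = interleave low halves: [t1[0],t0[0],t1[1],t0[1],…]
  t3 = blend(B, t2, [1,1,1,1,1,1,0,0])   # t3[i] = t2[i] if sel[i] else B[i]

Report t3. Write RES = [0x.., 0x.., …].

RES = [0x81, 0x6d, 0x14, 0x7b, 0xb2, 0xc6, 0xaa, 0xd4]

t0 = [0x6d, 0x7b, 0xc6, 0x6a, 0xcb, 0xb2, 0x14, 0x81]
t1 = [0x81, 0x14, 0xb2, 0xcb, 0x6a, 0xc6, 0x7b, 0x6d]
t2 = [0x81, 0x6d, 0x14, 0x7b, 0xb2, 0xc6, 0xcb, 0x6a]
t3 = [0x81, 0x6d, 0x14, 0x7b, 0xb2, 0xc6, 0xaa, 0xd4]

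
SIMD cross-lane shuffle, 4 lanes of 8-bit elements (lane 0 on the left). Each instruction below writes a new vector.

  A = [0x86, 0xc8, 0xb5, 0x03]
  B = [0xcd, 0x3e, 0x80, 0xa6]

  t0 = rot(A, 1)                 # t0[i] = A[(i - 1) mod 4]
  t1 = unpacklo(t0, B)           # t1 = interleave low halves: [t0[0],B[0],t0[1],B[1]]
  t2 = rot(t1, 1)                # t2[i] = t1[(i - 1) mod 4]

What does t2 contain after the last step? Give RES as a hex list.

RES = [ 0x3e  0x03  0xcd  0x86 ]

t0 = [0x03, 0x86, 0xc8, 0xb5]
t1 = [0x03, 0xcd, 0x86, 0x3e]
t2 = [0x3e, 0x03, 0xcd, 0x86]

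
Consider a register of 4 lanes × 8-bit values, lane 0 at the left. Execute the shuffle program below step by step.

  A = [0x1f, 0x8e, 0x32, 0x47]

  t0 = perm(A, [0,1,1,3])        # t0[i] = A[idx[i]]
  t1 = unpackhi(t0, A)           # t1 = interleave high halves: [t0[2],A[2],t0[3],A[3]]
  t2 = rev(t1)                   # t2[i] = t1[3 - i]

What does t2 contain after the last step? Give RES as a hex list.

  t0: 1f 8e 8e 47
  t1: 8e 32 47 47
  t2: 47 47 32 8e

RES = [0x47, 0x47, 0x32, 0x8e]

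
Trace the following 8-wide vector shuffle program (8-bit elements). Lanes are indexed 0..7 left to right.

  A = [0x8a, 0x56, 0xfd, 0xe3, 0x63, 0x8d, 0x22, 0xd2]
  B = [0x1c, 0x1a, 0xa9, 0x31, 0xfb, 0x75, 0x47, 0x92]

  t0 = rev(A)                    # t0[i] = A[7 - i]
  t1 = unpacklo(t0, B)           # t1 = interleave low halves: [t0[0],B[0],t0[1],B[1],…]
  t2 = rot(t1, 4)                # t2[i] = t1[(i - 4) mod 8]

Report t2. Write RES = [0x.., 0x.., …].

RES = [ 0x8d  0xa9  0x63  0x31  0xd2  0x1c  0x22  0x1a ]

→ t0 |d2|22|8d|63|e3|fd|56|8a|
→ t1 |d2|1c|22|1a|8d|a9|63|31|
→ t2 |8d|a9|63|31|d2|1c|22|1a|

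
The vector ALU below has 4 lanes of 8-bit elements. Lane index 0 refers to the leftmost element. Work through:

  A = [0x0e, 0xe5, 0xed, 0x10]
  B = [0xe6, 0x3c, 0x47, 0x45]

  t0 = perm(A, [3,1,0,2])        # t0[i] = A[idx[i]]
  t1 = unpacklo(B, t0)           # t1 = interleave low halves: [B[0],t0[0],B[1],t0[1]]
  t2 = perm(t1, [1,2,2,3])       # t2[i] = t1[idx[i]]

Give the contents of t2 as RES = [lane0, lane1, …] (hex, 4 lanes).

RES = [ 0x10  0x3c  0x3c  0xe5 ]

→ t0 |10|e5|0e|ed|
→ t1 |e6|10|3c|e5|
→ t2 |10|3c|3c|e5|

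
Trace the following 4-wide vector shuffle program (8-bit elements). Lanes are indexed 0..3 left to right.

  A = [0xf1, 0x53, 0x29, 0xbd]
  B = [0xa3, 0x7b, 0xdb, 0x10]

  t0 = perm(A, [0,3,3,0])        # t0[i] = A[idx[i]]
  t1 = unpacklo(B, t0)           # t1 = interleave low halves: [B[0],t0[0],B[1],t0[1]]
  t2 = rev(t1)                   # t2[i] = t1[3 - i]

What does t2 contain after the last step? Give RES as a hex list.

RES = [0xbd, 0x7b, 0xf1, 0xa3]

t0 = [0xf1, 0xbd, 0xbd, 0xf1]
t1 = [0xa3, 0xf1, 0x7b, 0xbd]
t2 = [0xbd, 0x7b, 0xf1, 0xa3]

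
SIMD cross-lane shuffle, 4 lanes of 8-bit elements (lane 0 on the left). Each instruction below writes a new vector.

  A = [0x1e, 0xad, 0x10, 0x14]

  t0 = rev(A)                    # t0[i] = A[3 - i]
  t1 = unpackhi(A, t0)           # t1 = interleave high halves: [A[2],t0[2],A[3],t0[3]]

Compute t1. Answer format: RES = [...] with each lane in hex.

→ t0 |14|10|ad|1e|
→ t1 |10|ad|14|1e|

RES = [0x10, 0xad, 0x14, 0x1e]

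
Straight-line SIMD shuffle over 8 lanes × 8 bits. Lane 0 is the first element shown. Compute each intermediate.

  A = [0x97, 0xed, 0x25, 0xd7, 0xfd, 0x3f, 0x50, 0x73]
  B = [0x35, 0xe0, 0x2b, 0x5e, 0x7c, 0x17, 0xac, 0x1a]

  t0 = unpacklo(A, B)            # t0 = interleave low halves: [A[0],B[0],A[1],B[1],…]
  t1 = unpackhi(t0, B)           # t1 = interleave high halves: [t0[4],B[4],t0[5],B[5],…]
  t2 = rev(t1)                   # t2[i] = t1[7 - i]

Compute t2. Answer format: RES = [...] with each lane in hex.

  t0: 97 35 ed e0 25 2b d7 5e
  t1: 25 7c 2b 17 d7 ac 5e 1a
  t2: 1a 5e ac d7 17 2b 7c 25

RES = [0x1a, 0x5e, 0xac, 0xd7, 0x17, 0x2b, 0x7c, 0x25]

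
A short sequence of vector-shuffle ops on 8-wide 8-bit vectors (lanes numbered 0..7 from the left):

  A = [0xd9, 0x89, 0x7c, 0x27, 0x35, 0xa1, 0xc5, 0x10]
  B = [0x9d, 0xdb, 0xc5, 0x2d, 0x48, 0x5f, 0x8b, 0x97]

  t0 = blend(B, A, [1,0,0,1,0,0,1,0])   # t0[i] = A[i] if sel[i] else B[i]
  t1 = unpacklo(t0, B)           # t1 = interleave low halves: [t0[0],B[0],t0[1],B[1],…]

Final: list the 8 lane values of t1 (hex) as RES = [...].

t0 = [0xd9, 0xdb, 0xc5, 0x27, 0x48, 0x5f, 0xc5, 0x97]
t1 = [0xd9, 0x9d, 0xdb, 0xdb, 0xc5, 0xc5, 0x27, 0x2d]

RES = [0xd9, 0x9d, 0xdb, 0xdb, 0xc5, 0xc5, 0x27, 0x2d]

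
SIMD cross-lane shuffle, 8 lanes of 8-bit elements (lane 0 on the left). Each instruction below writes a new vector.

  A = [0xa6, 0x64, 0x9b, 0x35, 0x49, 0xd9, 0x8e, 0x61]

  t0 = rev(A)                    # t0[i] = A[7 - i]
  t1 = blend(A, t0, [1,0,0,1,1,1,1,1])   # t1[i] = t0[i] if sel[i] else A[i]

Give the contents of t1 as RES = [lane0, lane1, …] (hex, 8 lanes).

→ t0 |61|8e|d9|49|35|9b|64|a6|
→ t1 |61|64|9b|49|35|9b|64|a6|

RES = [0x61, 0x64, 0x9b, 0x49, 0x35, 0x9b, 0x64, 0xa6]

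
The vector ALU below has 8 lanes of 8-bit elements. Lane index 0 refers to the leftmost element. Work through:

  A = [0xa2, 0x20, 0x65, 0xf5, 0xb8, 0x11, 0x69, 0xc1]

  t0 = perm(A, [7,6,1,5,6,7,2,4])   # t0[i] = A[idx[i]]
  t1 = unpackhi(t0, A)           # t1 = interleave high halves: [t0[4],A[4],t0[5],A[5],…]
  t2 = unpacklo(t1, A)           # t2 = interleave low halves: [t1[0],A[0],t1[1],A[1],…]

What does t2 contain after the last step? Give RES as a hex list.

  t0: c1 69 20 11 69 c1 65 b8
  t1: 69 b8 c1 11 65 69 b8 c1
  t2: 69 a2 b8 20 c1 65 11 f5

RES = [ 0x69  0xa2  0xb8  0x20  0xc1  0x65  0x11  0xf5 ]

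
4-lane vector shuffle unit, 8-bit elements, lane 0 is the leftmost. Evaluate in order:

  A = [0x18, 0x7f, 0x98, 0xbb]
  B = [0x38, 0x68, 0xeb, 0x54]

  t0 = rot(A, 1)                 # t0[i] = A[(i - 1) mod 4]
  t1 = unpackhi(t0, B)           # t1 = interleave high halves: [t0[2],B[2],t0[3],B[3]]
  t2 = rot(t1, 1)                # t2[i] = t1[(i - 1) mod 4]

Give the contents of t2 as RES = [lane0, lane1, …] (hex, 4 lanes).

RES = [ 0x54  0x7f  0xeb  0x98 ]

t0 = [0xbb, 0x18, 0x7f, 0x98]
t1 = [0x7f, 0xeb, 0x98, 0x54]
t2 = [0x54, 0x7f, 0xeb, 0x98]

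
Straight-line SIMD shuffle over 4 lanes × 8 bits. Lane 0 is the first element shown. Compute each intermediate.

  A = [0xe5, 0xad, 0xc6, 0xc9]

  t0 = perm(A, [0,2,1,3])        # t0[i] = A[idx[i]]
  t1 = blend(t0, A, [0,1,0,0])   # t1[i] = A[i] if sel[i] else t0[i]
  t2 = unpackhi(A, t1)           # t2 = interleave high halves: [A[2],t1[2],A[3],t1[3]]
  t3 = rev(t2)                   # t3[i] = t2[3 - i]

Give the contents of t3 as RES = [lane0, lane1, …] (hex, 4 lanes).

  t0: e5 c6 ad c9
  t1: e5 ad ad c9
  t2: c6 ad c9 c9
  t3: c9 c9 ad c6

RES = [ 0xc9  0xc9  0xad  0xc6 ]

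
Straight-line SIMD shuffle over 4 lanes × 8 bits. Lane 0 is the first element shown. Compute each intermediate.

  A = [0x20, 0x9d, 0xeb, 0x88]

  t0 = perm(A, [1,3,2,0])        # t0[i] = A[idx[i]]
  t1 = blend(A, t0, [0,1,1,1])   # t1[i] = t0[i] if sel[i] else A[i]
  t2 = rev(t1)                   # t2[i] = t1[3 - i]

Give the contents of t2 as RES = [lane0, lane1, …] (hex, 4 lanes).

RES = [ 0x20  0xeb  0x88  0x20 ]

t0 = [0x9d, 0x88, 0xeb, 0x20]
t1 = [0x20, 0x88, 0xeb, 0x20]
t2 = [0x20, 0xeb, 0x88, 0x20]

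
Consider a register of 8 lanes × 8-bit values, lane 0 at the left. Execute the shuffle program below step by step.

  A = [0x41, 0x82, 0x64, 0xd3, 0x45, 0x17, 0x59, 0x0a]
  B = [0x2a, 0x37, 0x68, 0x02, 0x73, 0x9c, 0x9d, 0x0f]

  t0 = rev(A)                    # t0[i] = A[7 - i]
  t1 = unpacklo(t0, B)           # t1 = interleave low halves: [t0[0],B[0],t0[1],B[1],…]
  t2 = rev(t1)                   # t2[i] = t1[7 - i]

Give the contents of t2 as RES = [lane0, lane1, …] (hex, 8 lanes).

RES = [0x02, 0x45, 0x68, 0x17, 0x37, 0x59, 0x2a, 0x0a]

→ t0 |0a|59|17|45|d3|64|82|41|
→ t1 |0a|2a|59|37|17|68|45|02|
→ t2 |02|45|68|17|37|59|2a|0a|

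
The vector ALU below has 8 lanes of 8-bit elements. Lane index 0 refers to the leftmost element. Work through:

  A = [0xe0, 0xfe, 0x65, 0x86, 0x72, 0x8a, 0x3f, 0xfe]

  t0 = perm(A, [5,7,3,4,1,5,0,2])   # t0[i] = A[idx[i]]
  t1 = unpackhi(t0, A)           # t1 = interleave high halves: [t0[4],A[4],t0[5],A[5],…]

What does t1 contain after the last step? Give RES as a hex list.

RES = [0xfe, 0x72, 0x8a, 0x8a, 0xe0, 0x3f, 0x65, 0xfe]

  t0: 8a fe 86 72 fe 8a e0 65
  t1: fe 72 8a 8a e0 3f 65 fe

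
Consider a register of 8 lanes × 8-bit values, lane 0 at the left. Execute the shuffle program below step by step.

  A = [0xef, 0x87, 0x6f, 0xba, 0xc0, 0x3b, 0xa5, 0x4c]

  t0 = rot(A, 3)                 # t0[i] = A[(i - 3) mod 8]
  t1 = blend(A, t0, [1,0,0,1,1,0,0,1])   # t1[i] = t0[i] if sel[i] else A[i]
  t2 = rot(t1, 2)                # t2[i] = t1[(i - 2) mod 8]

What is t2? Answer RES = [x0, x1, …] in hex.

RES = [ 0xa5  0xc0  0x3b  0x87  0x6f  0xef  0x87  0x3b ]

  t0: 3b a5 4c ef 87 6f ba c0
  t1: 3b 87 6f ef 87 3b a5 c0
  t2: a5 c0 3b 87 6f ef 87 3b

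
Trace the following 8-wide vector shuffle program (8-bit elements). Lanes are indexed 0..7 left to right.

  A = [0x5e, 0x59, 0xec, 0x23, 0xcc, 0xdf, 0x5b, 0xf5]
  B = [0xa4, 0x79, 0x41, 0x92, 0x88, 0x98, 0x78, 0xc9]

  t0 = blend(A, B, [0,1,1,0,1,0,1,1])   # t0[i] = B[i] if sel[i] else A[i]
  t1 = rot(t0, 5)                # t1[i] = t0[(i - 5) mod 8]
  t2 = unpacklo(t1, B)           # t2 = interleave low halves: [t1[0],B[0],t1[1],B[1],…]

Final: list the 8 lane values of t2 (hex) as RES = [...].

→ t0 |5e|79|41|23|88|df|78|c9|
→ t1 |23|88|df|78|c9|5e|79|41|
→ t2 |23|a4|88|79|df|41|78|92|

RES = [0x23, 0xa4, 0x88, 0x79, 0xdf, 0x41, 0x78, 0x92]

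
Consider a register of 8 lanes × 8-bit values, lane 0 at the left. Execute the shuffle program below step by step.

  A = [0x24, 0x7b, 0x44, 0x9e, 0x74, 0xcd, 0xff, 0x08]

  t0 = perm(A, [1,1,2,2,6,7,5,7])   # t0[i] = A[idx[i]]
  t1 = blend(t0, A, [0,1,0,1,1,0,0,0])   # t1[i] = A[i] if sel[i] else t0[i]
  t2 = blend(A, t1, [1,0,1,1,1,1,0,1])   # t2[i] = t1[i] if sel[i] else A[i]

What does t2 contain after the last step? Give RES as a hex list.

t0 = [0x7b, 0x7b, 0x44, 0x44, 0xff, 0x08, 0xcd, 0x08]
t1 = [0x7b, 0x7b, 0x44, 0x9e, 0x74, 0x08, 0xcd, 0x08]
t2 = [0x7b, 0x7b, 0x44, 0x9e, 0x74, 0x08, 0xff, 0x08]

RES = [ 0x7b  0x7b  0x44  0x9e  0x74  0x08  0xff  0x08 ]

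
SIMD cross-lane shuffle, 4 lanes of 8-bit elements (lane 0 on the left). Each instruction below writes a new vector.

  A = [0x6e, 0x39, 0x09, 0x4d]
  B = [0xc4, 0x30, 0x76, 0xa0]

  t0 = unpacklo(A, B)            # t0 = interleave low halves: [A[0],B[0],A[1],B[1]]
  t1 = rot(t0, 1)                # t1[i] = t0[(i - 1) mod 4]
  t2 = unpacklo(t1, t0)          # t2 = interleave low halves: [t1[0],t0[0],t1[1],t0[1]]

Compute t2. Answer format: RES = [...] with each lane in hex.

RES = [ 0x30  0x6e  0x6e  0xc4 ]

t0 = [0x6e, 0xc4, 0x39, 0x30]
t1 = [0x30, 0x6e, 0xc4, 0x39]
t2 = [0x30, 0x6e, 0x6e, 0xc4]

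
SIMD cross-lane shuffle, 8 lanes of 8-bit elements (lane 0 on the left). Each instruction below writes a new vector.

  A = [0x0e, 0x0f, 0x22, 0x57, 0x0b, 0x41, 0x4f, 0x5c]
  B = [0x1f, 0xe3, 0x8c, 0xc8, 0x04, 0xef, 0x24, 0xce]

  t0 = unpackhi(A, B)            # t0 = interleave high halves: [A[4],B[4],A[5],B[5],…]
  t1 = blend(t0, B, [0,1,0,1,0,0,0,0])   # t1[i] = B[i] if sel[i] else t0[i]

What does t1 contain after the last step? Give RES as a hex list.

→ t0 |0b|04|41|ef|4f|24|5c|ce|
→ t1 |0b|e3|41|c8|4f|24|5c|ce|

RES = [ 0x0b  0xe3  0x41  0xc8  0x4f  0x24  0x5c  0xce ]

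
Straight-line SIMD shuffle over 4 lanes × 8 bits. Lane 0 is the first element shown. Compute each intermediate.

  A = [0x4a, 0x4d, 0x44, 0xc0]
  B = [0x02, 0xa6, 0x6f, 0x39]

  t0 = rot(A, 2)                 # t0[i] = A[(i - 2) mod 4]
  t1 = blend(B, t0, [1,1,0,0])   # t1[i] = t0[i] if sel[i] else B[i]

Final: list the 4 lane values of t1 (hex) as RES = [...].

RES = [ 0x44  0xc0  0x6f  0x39 ]

t0 = [0x44, 0xc0, 0x4a, 0x4d]
t1 = [0x44, 0xc0, 0x6f, 0x39]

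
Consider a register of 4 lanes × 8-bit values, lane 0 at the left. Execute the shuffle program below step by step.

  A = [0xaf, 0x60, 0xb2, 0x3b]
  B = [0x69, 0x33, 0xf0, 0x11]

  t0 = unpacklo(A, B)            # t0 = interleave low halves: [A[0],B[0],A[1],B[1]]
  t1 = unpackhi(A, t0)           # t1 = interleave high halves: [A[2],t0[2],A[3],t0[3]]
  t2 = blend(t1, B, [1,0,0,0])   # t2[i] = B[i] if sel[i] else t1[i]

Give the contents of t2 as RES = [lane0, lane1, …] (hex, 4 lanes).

RES = [ 0x69  0x60  0x3b  0x33 ]

  t0: af 69 60 33
  t1: b2 60 3b 33
  t2: 69 60 3b 33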